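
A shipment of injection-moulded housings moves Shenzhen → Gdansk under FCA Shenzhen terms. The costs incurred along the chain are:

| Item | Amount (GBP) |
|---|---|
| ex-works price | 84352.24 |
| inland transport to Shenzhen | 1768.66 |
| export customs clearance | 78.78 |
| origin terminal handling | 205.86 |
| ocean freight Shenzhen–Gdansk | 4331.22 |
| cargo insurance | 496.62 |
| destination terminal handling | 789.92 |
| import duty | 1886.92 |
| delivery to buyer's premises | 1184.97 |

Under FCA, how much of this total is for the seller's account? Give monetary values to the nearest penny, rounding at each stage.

FCA: the seller delivers export-cleared goods to the carrier; the buyer bears costs from that point.
Seller's account: goods 84352.24 + inland to port 1768.66 + export clearance 78.78 = 86199.68
Buyer's account: origin terminal 205.86 + freight 4331.22 + insurance 496.62 + destination terminal 789.92 + duty 1886.92 + delivery 1184.97 = 8895.51

Seller's account: GBP 86199.68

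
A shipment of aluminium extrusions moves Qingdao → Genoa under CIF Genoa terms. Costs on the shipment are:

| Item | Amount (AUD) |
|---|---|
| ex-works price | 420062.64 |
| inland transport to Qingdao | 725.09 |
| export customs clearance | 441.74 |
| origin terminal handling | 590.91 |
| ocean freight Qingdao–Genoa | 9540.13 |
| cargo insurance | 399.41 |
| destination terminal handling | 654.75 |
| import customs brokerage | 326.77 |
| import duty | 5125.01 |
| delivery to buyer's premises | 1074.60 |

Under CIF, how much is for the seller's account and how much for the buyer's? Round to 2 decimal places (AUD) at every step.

CIF: the seller pays costs through ocean freight and marine insurance to the destination port.
Seller's account: goods 420062.64 + inland to port 725.09 + export clearance 441.74 + origin terminal 590.91 + freight 9540.13 + insurance 399.41 = 431759.92
Buyer's account: destination terminal 654.75 + brokerage 326.77 + duty 5125.01 + delivery 1074.60 = 7181.13

Seller: AUD 431759.92; buyer: AUD 7181.13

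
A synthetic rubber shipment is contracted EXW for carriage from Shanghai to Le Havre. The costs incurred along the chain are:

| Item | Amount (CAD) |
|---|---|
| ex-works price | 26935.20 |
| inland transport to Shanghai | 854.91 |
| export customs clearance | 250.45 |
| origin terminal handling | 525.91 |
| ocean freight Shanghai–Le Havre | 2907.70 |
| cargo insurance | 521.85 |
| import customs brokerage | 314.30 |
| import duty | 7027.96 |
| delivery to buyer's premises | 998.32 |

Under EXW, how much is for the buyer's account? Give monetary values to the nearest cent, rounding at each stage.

EXW: the seller makes goods available at their premises; the buyer bears all onward costs.
Seller's account: goods 26935.20 = 26935.20
Buyer's account: inland to port 854.91 + export clearance 250.45 + origin terminal 525.91 + freight 2907.70 + insurance 521.85 + brokerage 314.30 + duty 7027.96 + delivery 998.32 = 13401.40

Buyer's account: CAD 13401.40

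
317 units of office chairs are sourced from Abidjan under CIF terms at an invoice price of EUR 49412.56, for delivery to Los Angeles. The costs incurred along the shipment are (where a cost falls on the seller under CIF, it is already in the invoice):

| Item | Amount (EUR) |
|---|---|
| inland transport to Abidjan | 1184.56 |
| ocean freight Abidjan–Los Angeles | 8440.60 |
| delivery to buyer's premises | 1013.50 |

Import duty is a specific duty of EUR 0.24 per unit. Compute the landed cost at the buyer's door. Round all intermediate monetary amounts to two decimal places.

Total landed cost: EUR 50502.14

CIF: the seller pays costs through ocean freight and marine insurance to the destination port.
Already in the invoice (seller's account under CIF): inland to port, freight — exclude.
The CIF price already equals the CIF value: 49412.56
Import duty = 317 × 0.24 = 76.08
Buyer bears: delivery 1013.50 + duty 76.08 = 1089.58
Landed cost = invoice 49412.56 + 1089.58 = 50502.14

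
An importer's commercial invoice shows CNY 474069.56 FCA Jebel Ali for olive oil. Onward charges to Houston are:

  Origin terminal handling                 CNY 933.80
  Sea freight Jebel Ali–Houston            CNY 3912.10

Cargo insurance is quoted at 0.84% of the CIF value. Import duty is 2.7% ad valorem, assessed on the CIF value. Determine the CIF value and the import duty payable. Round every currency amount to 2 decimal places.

CIF value: CNY 482972.43; import duty: CNY 13040.26

Let C be the CIF value. C = FCA price + pre-shipment costs + freight + 0.84% × C
C − 0.84% × C = 474069.56 + 933.80 + 3912.10
0.9916 × C = 478915.46
C = 478915.46 / 0.9916 = 482972.43
Insurance premium = 0.84% × 482972.43 = 4056.97
Import duty = 482972.43 × 2.7% = 13040.26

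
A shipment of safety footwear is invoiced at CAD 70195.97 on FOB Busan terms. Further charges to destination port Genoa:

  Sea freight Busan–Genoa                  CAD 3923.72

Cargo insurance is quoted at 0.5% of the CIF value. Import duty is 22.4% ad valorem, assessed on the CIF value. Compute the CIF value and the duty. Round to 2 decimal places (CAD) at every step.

CIF value: CAD 74492.15; import duty: CAD 16686.24

Let C be the CIF value. C = FOB price + freight + 0.5% × C
C − 0.5% × C = 70195.97 + 3923.72
0.995 × C = 74119.69
C = 74119.69 / 0.995 = 74492.15
Insurance premium = 0.5% × 74492.15 = 372.46
Import duty = 74492.15 × 22.4% = 16686.24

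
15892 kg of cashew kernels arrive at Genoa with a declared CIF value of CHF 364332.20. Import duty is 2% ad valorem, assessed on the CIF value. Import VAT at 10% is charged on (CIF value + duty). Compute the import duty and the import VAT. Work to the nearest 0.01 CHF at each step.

Import duty = 364332.20 × 2% = 7286.64
VAT base = CIF + duty = 364332.20 + 7286.64 = 371618.84
Import VAT = 371618.84 × 10% = 37161.88

Import duty: CHF 7286.64; import VAT: CHF 37161.88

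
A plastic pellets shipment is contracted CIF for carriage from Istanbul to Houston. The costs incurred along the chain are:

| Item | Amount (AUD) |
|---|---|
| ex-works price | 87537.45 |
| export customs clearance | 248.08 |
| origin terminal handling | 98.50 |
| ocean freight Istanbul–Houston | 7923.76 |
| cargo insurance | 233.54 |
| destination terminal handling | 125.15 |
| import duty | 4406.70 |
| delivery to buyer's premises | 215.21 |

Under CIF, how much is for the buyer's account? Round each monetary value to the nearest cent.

CIF: the seller pays costs through ocean freight and marine insurance to the destination port.
Seller's account: goods 87537.45 + export clearance 248.08 + origin terminal 98.50 + freight 7923.76 + insurance 233.54 = 96041.33
Buyer's account: destination terminal 125.15 + duty 4406.70 + delivery 215.21 = 4747.06

Buyer's account: AUD 4747.06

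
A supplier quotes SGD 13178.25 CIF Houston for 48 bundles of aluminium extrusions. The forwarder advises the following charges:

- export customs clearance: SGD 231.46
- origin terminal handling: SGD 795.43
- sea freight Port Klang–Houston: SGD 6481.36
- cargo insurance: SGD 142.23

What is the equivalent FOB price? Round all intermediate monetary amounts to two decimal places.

FOB price: SGD 6554.66

Not relevant to the conversion: export clearance, origin terminal — on the seller under both CIF and FOB; already in the CIF price and stays in the FOB price.
From CIF to FOB, the seller no longer bears: freight, insurance.
FOB price = 13178.25 − 6481.36 − 142.23 = 6554.66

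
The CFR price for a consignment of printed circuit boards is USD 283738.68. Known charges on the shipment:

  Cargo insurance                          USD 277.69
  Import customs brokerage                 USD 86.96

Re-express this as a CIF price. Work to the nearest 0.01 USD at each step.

Not relevant to the conversion: brokerage — on the buyer under both terms; not part of either seller's price.
From CFR to CIF, the seller additionally bears: insurance.
CIF price = 283738.68 + 277.69 = 284016.37

CIF price: USD 284016.37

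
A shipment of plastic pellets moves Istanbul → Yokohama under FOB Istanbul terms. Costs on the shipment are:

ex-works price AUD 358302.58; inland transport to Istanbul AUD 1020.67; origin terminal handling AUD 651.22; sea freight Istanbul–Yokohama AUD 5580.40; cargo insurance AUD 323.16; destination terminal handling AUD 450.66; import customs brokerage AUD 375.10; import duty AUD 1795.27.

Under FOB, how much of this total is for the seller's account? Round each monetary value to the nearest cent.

FOB: the seller bears costs until goods are on board at the origin port; the buyer bears freight, insurance and all costs thereafter.
Seller's account: goods 358302.58 + inland to port 1020.67 + origin terminal 651.22 = 359974.47
Buyer's account: freight 5580.40 + insurance 323.16 + destination terminal 450.66 + brokerage 375.10 + duty 1795.27 = 8524.59

Seller's account: AUD 359974.47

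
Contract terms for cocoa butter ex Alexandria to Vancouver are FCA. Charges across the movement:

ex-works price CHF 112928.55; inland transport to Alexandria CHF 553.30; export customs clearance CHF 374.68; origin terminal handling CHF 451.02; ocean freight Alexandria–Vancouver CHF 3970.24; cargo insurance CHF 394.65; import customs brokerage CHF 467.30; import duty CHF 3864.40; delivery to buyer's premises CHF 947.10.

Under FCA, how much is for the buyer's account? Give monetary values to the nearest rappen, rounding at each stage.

FCA: the seller delivers export-cleared goods to the carrier; the buyer bears costs from that point.
Seller's account: goods 112928.55 + inland to port 553.30 + export clearance 374.68 = 113856.53
Buyer's account: origin terminal 451.02 + freight 3970.24 + insurance 394.65 + brokerage 467.30 + duty 3864.40 + delivery 947.10 = 10094.71

Buyer's account: CHF 10094.71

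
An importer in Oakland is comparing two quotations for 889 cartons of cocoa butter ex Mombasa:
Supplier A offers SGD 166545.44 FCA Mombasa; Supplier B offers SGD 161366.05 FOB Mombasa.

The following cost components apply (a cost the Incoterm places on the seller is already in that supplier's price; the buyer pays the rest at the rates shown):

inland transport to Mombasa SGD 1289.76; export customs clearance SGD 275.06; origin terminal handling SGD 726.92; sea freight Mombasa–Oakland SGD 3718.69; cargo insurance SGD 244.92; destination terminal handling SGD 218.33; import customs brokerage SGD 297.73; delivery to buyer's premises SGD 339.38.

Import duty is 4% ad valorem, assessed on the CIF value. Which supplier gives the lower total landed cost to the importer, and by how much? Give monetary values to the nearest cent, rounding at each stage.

Supplier A (FCA):
CIF value = FCA price + origin terminal + freight + insurance = 166545.44 + 726.92 + 3718.69 + 244.92 = 171235.97
Import duty = 171235.97 × 4% = 6849.44
Buyer bears (A): 726.92 + 3718.69 + 244.92 + 218.33 + 297.73 + 339.38 = 5545.97
Landed cost (A) = invoice 166545.44 + 5545.97 + duty 6849.44 = 178940.85
Supplier B (FOB):
CIF value = FOB price + freight + insurance = 161366.05 + 3718.69 + 244.92 = 165329.66
Import duty = 165329.66 × 4% = 6613.19
Buyer bears (B): 3718.69 + 244.92 + 218.33 + 297.73 + 339.38 = 4819.05
Landed cost (B) = invoice 161366.05 + 4819.05 + duty 6613.19 = 172798.29
Difference = |178940.85 − 172798.29| = 6142.56

Supplier B is cheaper by SGD 6142.56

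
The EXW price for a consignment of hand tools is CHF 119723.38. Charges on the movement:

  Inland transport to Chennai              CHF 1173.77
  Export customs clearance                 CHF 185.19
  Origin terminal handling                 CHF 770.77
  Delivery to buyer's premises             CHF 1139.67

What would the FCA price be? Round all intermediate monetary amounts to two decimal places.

Not relevant to the conversion: delivery, origin terminal — on the buyer under both terms; not part of either seller's price.
From EXW to FCA, the seller additionally bears: inland to port, export clearance.
FCA price = 119723.38 + 1173.77 + 185.19 = 121082.34

FCA price: CHF 121082.34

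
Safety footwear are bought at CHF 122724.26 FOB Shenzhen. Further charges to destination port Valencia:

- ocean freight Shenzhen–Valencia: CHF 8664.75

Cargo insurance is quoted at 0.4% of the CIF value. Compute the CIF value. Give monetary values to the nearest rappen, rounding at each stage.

CIF value: CHF 131916.68

Let C be the CIF value. C = FOB price + freight + 0.4% × C
C − 0.4% × C = 122724.26 + 8664.75
0.996 × C = 131389.01
C = 131389.01 / 0.996 = 131916.68
Insurance premium = 0.4% × 131916.68 = 527.67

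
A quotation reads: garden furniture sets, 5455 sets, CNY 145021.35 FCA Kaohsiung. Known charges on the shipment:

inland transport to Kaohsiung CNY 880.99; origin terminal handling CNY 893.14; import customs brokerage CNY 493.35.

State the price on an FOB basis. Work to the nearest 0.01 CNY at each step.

Not relevant to the conversion: inland to port — on the seller under both FCA and FOB; already in the FCA price and stays in the FOB price. brokerage — on the buyer under both terms; not part of either seller's price.
From FCA to FOB, the seller additionally bears: origin terminal.
FOB price = 145021.35 + 893.14 = 145914.49

FOB price: CNY 145914.49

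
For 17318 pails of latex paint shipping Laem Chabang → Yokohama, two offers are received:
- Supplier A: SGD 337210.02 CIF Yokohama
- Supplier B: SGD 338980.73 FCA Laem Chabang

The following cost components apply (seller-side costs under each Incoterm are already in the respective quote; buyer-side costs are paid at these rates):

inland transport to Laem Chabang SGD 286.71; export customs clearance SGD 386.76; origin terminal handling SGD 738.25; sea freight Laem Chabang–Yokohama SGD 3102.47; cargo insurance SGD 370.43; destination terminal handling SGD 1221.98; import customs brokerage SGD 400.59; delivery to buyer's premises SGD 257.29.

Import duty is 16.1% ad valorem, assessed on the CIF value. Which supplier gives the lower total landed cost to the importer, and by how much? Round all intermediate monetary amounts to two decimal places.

Supplier A (CIF):
The CIF price already equals the CIF value: 337210.02
Import duty = 337210.02 × 16.1% = 54290.81
Buyer bears (A): 1221.98 + 400.59 + 257.29 = 1879.86
Landed cost (A) = invoice 337210.02 + 1879.86 + duty 54290.81 = 393380.69
Supplier B (FCA):
CIF value = FCA price + origin terminal + freight + insurance = 338980.73 + 738.25 + 3102.47 + 370.43 = 343191.88
Import duty = 343191.88 × 16.1% = 55253.89
Buyer bears (B): 738.25 + 3102.47 + 370.43 + 1221.98 + 400.59 + 257.29 = 6091.01
Landed cost (B) = invoice 338980.73 + 6091.01 + duty 55253.89 = 400325.63
Difference = |393380.69 − 400325.63| = 6944.94

Supplier A is cheaper by SGD 6944.94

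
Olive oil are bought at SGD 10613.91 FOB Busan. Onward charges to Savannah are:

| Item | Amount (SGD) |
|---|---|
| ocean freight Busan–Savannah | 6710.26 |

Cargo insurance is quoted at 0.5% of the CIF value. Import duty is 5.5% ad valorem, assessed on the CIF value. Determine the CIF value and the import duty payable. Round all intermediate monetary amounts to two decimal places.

Let C be the CIF value. C = FOB price + freight + 0.5% × C
C − 0.5% × C = 10613.91 + 6710.26
0.995 × C = 17324.17
C = 17324.17 / 0.995 = 17411.23
Insurance premium = 0.5% × 17411.23 = 87.06
Import duty = 17411.23 × 5.5% = 957.62

CIF value: SGD 17411.23; import duty: SGD 957.62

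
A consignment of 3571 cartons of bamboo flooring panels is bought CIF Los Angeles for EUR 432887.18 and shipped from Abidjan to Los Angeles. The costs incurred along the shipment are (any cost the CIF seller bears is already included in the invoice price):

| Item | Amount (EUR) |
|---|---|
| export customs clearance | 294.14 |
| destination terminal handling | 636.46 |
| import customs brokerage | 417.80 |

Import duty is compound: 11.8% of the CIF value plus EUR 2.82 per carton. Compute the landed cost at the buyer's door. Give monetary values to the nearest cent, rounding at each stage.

CIF: the seller pays costs through ocean freight and marine insurance to the destination port.
Already in the invoice (seller's account under CIF): export clearance — exclude.
The CIF price already equals the CIF value: 432887.18
Ad valorem component: 432887.18 × 11.8% = 51080.69
Specific component: 3571 × 2.82 = 10070.22
Import duty = 51080.69 + 10070.22 = 61150.91
Buyer bears: destination terminal 636.46 + brokerage 417.80 + duty 61150.91 = 62205.17
Landed cost = invoice 432887.18 + 62205.17 = 495092.35

Total landed cost: EUR 495092.35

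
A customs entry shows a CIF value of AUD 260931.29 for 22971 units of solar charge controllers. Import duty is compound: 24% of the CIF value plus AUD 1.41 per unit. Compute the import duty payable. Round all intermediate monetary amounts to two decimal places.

Ad valorem component: 260931.29 × 24% = 62623.51
Specific component: 22971 × 1.41 = 32389.11
Import duty = 62623.51 + 32389.11 = 95012.62

Import duty: AUD 95012.62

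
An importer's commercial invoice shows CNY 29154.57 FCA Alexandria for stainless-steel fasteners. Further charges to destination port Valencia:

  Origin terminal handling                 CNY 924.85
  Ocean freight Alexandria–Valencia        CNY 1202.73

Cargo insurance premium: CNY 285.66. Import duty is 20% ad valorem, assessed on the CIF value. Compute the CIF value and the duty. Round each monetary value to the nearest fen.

CIF = FCA price + pre-shipment costs + freight + insurance
CIF = 29154.57 + 924.85 + 1202.73 + 285.66 = 31567.81
Import duty = 31567.81 × 20% = 6313.56

CIF value: CNY 31567.81; import duty: CNY 6313.56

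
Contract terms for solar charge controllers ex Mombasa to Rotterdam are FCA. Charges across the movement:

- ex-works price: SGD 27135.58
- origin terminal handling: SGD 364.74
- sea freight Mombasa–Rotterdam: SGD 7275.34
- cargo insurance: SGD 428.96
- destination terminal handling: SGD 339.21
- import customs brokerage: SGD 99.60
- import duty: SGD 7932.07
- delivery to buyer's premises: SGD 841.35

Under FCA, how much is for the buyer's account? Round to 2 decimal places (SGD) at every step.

FCA: the seller delivers export-cleared goods to the carrier; the buyer bears costs from that point.
Seller's account: goods 27135.58 = 27135.58
Buyer's account: origin terminal 364.74 + freight 7275.34 + insurance 428.96 + destination terminal 339.21 + brokerage 99.60 + duty 7932.07 + delivery 841.35 = 17281.27

Buyer's account: SGD 17281.27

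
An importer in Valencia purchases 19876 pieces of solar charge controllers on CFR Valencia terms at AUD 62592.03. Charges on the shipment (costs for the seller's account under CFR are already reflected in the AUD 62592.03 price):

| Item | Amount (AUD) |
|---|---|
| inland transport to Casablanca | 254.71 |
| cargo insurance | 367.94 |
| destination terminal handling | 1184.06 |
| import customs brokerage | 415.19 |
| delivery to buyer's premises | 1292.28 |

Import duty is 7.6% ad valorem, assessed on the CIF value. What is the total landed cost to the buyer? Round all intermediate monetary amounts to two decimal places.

CFR: the seller pays costs through ocean freight to the destination port, but not insurance.
Already in the invoice (seller's account under CFR): inland to port — exclude.
CIF value = CFR price + insurance = 62592.03 + 367.94 = 62959.97
Import duty = 62959.97 × 7.6% = 4784.96
Buyer bears: insurance 367.94 + destination terminal 1184.06 + brokerage 415.19 + delivery 1292.28 + duty 4784.96 = 8044.43
Landed cost = invoice 62592.03 + 8044.43 = 70636.46

Total landed cost: AUD 70636.46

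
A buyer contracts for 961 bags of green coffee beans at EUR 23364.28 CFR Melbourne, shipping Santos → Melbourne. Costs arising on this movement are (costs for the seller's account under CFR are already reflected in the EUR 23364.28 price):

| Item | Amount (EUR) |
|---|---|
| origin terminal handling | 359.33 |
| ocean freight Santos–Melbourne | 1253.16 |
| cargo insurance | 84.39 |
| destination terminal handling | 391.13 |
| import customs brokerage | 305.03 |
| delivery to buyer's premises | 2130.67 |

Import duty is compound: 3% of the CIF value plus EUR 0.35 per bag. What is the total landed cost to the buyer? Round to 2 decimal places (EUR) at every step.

CFR: the seller pays costs through ocean freight to the destination port, but not insurance.
Already in the invoice (seller's account under CFR): origin terminal, freight — exclude.
CIF value = CFR price + insurance = 23364.28 + 84.39 = 23448.67
Ad valorem component: 23448.67 × 3% = 703.46
Specific component: 961 × 0.35 = 336.35
Import duty = 703.46 + 336.35 = 1039.81
Buyer bears: insurance 84.39 + destination terminal 391.13 + brokerage 305.03 + delivery 2130.67 + duty 1039.81 = 3951.03
Landed cost = invoice 23364.28 + 3951.03 = 27315.31

Total landed cost: EUR 27315.31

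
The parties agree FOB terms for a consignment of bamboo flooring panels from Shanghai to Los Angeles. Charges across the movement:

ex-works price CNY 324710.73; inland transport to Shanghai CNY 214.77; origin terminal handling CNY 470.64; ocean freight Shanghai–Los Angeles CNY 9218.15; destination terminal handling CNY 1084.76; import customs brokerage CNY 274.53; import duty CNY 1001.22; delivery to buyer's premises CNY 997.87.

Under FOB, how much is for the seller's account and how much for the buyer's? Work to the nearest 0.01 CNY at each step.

Seller: CNY 325396.14; buyer: CNY 12576.53

FOB: the seller bears costs until goods are on board at the origin port; the buyer bears freight, insurance and all costs thereafter.
Seller's account: goods 324710.73 + inland to port 214.77 + origin terminal 470.64 = 325396.14
Buyer's account: freight 9218.15 + destination terminal 1084.76 + brokerage 274.53 + duty 1001.22 + delivery 997.87 = 12576.53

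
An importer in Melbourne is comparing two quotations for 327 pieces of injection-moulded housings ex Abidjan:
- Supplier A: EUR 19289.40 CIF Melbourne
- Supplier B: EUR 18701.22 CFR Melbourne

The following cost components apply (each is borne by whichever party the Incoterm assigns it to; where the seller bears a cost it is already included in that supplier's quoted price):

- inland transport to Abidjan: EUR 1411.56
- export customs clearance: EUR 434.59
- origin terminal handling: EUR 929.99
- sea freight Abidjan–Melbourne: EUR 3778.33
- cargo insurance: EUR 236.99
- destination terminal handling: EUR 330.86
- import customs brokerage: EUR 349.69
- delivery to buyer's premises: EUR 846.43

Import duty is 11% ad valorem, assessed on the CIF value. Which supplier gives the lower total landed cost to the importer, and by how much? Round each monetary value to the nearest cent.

Supplier A (CIF):
The CIF price already equals the CIF value: 19289.40
Import duty = 19289.40 × 11% = 2121.83
Buyer bears (A): 330.86 + 349.69 + 846.43 = 1526.98
Landed cost (A) = invoice 19289.40 + 1526.98 + duty 2121.83 = 22938.21
Supplier B (CFR):
CIF value = CFR price + insurance = 18701.22 + 236.99 = 18938.21
Import duty = 18938.21 × 11% = 2083.20
Buyer bears (B): 236.99 + 330.86 + 349.69 + 846.43 = 1763.97
Landed cost (B) = invoice 18701.22 + 1763.97 + duty 2083.20 = 22548.39
Difference = |22938.21 − 22548.39| = 389.82

Supplier B is cheaper by EUR 389.82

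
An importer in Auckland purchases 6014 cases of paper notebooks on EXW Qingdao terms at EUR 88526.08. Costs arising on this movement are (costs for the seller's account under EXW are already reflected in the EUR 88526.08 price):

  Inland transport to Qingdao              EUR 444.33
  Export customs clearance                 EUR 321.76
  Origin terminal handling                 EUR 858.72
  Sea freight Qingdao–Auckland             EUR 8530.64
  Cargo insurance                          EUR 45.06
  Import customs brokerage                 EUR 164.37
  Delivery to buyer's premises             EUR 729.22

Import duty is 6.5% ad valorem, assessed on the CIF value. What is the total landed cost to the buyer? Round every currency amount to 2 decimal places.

Total landed cost: EUR 106037.41

EXW: the seller makes goods available at their premises; the buyer bears all onward costs.
CIF value = EXW price + inland to port + export clearance + origin terminal + freight + insurance = 88526.08 + 444.33 + 321.76 + 858.72 + 8530.64 + 45.06 = 98726.59
Import duty = 98726.59 × 6.5% = 6417.23
Buyer bears: inland to port 444.33 + export clearance 321.76 + origin terminal 858.72 + freight 8530.64 + insurance 45.06 + brokerage 164.37 + delivery 729.22 + duty 6417.23 = 17511.33
Landed cost = invoice 88526.08 + 17511.33 = 106037.41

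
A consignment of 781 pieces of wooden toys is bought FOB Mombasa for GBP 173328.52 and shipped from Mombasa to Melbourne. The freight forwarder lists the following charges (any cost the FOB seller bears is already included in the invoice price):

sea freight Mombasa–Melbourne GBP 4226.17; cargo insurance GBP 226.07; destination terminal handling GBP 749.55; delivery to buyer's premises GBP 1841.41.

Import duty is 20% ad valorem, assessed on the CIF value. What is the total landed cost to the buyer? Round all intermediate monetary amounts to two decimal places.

Total landed cost: GBP 215927.87

FOB: the seller bears costs until goods are on board at the origin port; the buyer bears freight, insurance and all costs thereafter.
CIF value = FOB price + freight + insurance = 173328.52 + 4226.17 + 226.07 = 177780.76
Import duty = 177780.76 × 20% = 35556.15
Buyer bears: freight 4226.17 + insurance 226.07 + destination terminal 749.55 + delivery 1841.41 + duty 35556.15 = 42599.35
Landed cost = invoice 173328.52 + 42599.35 = 215927.87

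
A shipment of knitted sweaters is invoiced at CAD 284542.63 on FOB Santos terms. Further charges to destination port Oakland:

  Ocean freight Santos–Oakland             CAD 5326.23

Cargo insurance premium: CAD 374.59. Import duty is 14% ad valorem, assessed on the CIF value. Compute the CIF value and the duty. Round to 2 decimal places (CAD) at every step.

CIF = FOB price + freight + insurance
CIF = 284542.63 + 5326.23 + 374.59 = 290243.45
Import duty = 290243.45 × 14% = 40634.08

CIF value: CAD 290243.45; import duty: CAD 40634.08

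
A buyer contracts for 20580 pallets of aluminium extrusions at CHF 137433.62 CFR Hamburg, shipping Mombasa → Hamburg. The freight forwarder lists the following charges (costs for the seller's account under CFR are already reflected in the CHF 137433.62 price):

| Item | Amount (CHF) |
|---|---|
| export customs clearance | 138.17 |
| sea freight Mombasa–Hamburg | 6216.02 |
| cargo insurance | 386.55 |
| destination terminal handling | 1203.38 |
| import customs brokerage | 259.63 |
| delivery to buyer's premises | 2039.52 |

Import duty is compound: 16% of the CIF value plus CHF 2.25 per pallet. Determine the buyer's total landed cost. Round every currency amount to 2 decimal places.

CFR: the seller pays costs through ocean freight to the destination port, but not insurance.
Already in the invoice (seller's account under CFR): export clearance, freight — exclude.
CIF value = CFR price + insurance = 137433.62 + 386.55 = 137820.17
Ad valorem component: 137820.17 × 16% = 22051.23
Specific component: 20580 × 2.25 = 46305.00
Import duty = 22051.23 + 46305.00 = 68356.23
Buyer bears: insurance 386.55 + destination terminal 1203.38 + brokerage 259.63 + delivery 2039.52 + duty 68356.23 = 72245.31
Landed cost = invoice 137433.62 + 72245.31 = 209678.93

Total landed cost: CHF 209678.93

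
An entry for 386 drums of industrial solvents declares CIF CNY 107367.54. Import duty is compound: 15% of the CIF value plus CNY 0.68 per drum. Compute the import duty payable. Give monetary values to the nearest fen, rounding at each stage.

Import duty: CNY 16367.61

Ad valorem component: 107367.54 × 15% = 16105.13
Specific component: 386 × 0.68 = 262.48
Import duty = 16105.13 + 262.48 = 16367.61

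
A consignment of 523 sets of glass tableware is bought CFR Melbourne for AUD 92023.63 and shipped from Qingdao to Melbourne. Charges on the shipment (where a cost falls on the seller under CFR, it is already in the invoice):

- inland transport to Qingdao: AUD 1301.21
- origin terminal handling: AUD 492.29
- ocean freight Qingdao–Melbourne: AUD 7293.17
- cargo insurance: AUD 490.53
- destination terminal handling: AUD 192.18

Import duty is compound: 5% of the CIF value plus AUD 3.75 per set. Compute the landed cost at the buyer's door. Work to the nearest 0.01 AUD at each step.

Total landed cost: AUD 99293.30

CFR: the seller pays costs through ocean freight to the destination port, but not insurance.
Already in the invoice (seller's account under CFR): inland to port, origin terminal, freight — exclude.
CIF value = CFR price + insurance = 92023.63 + 490.53 = 92514.16
Ad valorem component: 92514.16 × 5% = 4625.71
Specific component: 523 × 3.75 = 1961.25
Import duty = 4625.71 + 1961.25 = 6586.96
Buyer bears: insurance 490.53 + destination terminal 192.18 + duty 6586.96 = 7269.67
Landed cost = invoice 92023.63 + 7269.67 = 99293.30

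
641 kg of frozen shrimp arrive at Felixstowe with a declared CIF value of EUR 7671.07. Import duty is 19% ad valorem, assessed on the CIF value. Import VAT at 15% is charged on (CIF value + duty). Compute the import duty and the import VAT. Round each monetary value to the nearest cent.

Import duty = 7671.07 × 19% = 1457.50
VAT base = CIF + duty = 7671.07 + 1457.50 = 9128.57
Import VAT = 9128.57 × 15% = 1369.29

Import duty: EUR 1457.50; import VAT: EUR 1369.29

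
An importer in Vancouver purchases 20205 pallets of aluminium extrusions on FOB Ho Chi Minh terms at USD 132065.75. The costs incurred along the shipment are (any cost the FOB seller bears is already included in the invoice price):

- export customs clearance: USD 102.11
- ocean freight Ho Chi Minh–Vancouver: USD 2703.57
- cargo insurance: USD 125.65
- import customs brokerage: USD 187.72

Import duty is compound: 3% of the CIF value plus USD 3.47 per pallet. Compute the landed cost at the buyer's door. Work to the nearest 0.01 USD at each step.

FOB: the seller bears costs until goods are on board at the origin port; the buyer bears freight, insurance and all costs thereafter.
Already in the invoice (seller's account under FOB): export clearance — exclude.
CIF value = FOB price + freight + insurance = 132065.75 + 2703.57 + 125.65 = 134894.97
Ad valorem component: 134894.97 × 3% = 4046.85
Specific component: 20205 × 3.47 = 70111.35
Import duty = 4046.85 + 70111.35 = 74158.20
Buyer bears: freight 2703.57 + insurance 125.65 + brokerage 187.72 + duty 74158.20 = 77175.14
Landed cost = invoice 132065.75 + 77175.14 = 209240.89

Total landed cost: USD 209240.89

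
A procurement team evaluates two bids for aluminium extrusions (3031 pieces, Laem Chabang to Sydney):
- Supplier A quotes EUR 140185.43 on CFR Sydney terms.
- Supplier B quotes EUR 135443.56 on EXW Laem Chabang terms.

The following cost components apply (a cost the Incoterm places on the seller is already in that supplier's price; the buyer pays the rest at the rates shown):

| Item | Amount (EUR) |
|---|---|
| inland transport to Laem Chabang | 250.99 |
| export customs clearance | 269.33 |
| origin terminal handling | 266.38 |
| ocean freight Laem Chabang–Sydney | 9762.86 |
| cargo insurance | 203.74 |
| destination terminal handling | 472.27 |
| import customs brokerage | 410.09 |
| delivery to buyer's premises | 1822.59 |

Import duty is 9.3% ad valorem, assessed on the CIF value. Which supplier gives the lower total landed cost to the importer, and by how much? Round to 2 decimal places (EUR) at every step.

Supplier A is cheaper by EUR 6347.81

Supplier A (CFR):
CIF value = CFR price + insurance = 140185.43 + 203.74 = 140389.17
Import duty = 140389.17 × 9.3% = 13056.19
Buyer bears (A): 203.74 + 472.27 + 410.09 + 1822.59 = 2908.69
Landed cost (A) = invoice 140185.43 + 2908.69 + duty 13056.19 = 156150.31
Supplier B (EXW):
CIF value = EXW price + inland to port + export clearance + origin terminal + freight + insurance = 135443.56 + 250.99 + 269.33 + 266.38 + 9762.86 + 203.74 = 146196.86
Import duty = 146196.86 × 9.3% = 13596.31
Buyer bears (B): 250.99 + 269.33 + 266.38 + 9762.86 + 203.74 + 472.27 + 410.09 + 1822.59 = 13458.25
Landed cost (B) = invoice 135443.56 + 13458.25 + duty 13596.31 = 162498.12
Difference = |156150.31 − 162498.12| = 6347.81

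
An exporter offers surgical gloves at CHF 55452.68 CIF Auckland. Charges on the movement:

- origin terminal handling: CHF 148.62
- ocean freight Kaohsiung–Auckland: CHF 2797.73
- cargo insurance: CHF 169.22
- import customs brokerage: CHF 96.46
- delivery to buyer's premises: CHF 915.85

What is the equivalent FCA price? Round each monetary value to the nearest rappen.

FCA price: CHF 52337.11

Not relevant to the conversion: delivery, brokerage — on the buyer under both terms; not part of either seller's price.
From CIF to FCA, the seller no longer bears: origin terminal, freight, insurance.
FCA price = 55452.68 − 148.62 − 2797.73 − 169.22 = 52337.11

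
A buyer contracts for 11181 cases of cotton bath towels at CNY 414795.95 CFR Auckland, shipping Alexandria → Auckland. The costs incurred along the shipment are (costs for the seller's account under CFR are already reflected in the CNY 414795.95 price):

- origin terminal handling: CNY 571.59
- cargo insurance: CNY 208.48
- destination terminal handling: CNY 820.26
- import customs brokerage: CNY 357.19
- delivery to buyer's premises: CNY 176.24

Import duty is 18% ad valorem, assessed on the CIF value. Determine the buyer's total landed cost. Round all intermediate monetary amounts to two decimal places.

CFR: the seller pays costs through ocean freight to the destination port, but not insurance.
Already in the invoice (seller's account under CFR): origin terminal — exclude.
CIF value = CFR price + insurance = 414795.95 + 208.48 = 415004.43
Import duty = 415004.43 × 18% = 74700.80
Buyer bears: insurance 208.48 + destination terminal 820.26 + brokerage 357.19 + delivery 176.24 + duty 74700.80 = 76262.97
Landed cost = invoice 414795.95 + 76262.97 = 491058.92

Total landed cost: CNY 491058.92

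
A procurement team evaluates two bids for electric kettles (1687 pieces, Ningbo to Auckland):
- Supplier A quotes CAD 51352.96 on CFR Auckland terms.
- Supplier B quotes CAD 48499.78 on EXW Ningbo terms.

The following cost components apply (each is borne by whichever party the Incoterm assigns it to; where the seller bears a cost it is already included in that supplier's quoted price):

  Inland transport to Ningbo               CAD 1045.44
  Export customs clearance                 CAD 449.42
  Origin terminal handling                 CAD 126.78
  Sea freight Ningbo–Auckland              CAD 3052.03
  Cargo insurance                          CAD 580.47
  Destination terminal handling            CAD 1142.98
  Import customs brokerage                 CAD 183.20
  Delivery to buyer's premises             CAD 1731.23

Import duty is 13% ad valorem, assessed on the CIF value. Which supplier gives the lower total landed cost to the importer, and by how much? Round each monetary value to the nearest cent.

Supplier A is cheaper by CAD 2057.15

Supplier A (CFR):
CIF value = CFR price + insurance = 51352.96 + 580.47 = 51933.43
Import duty = 51933.43 × 13% = 6751.35
Buyer bears (A): 580.47 + 1142.98 + 183.20 + 1731.23 = 3637.88
Landed cost (A) = invoice 51352.96 + 3637.88 + duty 6751.35 = 61742.19
Supplier B (EXW):
CIF value = EXW price + inland to port + export clearance + origin terminal + freight + insurance = 48499.78 + 1045.44 + 449.42 + 126.78 + 3052.03 + 580.47 = 53753.92
Import duty = 53753.92 × 13% = 6988.01
Buyer bears (B): 1045.44 + 449.42 + 126.78 + 3052.03 + 580.47 + 1142.98 + 183.20 + 1731.23 = 8311.55
Landed cost (B) = invoice 48499.78 + 8311.55 + duty 6988.01 = 63799.34
Difference = |61742.19 − 63799.34| = 2057.15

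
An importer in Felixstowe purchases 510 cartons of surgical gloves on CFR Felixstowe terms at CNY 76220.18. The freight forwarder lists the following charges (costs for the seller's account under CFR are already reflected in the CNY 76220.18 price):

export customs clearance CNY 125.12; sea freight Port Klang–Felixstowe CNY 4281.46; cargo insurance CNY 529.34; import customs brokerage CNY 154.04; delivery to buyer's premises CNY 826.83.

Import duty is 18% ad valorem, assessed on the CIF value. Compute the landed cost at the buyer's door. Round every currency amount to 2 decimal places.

Total landed cost: CNY 91545.30

CFR: the seller pays costs through ocean freight to the destination port, but not insurance.
Already in the invoice (seller's account under CFR): export clearance, freight — exclude.
CIF value = CFR price + insurance = 76220.18 + 529.34 = 76749.52
Import duty = 76749.52 × 18% = 13814.91
Buyer bears: insurance 529.34 + brokerage 154.04 + delivery 826.83 + duty 13814.91 = 15325.12
Landed cost = invoice 76220.18 + 15325.12 = 91545.30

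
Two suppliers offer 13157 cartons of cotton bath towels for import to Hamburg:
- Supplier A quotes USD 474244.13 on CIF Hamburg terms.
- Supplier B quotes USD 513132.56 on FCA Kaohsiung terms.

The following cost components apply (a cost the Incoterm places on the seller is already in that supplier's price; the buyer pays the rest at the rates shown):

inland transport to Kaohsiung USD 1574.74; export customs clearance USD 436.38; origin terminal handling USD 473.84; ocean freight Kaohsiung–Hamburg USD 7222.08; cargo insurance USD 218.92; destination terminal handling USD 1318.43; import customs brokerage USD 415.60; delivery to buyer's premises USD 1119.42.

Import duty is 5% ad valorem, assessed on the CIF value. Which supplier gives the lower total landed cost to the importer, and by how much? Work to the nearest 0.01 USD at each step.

Supplier A (CIF):
The CIF price already equals the CIF value: 474244.13
Import duty = 474244.13 × 5% = 23712.21
Buyer bears (A): 1318.43 + 415.60 + 1119.42 = 2853.45
Landed cost (A) = invoice 474244.13 + 2853.45 + duty 23712.21 = 500809.79
Supplier B (FCA):
CIF value = FCA price + origin terminal + freight + insurance = 513132.56 + 473.84 + 7222.08 + 218.92 = 521047.40
Import duty = 521047.40 × 5% = 26052.37
Buyer bears (B): 473.84 + 7222.08 + 218.92 + 1318.43 + 415.60 + 1119.42 = 10768.29
Landed cost (B) = invoice 513132.56 + 10768.29 + duty 26052.37 = 549953.22
Difference = |500809.79 − 549953.22| = 49143.43

Supplier A is cheaper by USD 49143.43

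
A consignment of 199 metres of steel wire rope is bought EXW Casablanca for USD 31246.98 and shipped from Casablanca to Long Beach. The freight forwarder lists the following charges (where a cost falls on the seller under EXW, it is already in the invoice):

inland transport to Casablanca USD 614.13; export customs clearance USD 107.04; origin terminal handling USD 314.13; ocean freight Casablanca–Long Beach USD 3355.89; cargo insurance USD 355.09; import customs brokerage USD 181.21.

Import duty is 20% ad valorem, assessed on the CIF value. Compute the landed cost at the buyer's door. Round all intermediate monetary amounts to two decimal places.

EXW: the seller makes goods available at their premises; the buyer bears all onward costs.
CIF value = EXW price + inland to port + export clearance + origin terminal + freight + insurance = 31246.98 + 614.13 + 107.04 + 314.13 + 3355.89 + 355.09 = 35993.26
Import duty = 35993.26 × 20% = 7198.65
Buyer bears: inland to port 614.13 + export clearance 107.04 + origin terminal 314.13 + freight 3355.89 + insurance 355.09 + brokerage 181.21 + duty 7198.65 = 12126.14
Landed cost = invoice 31246.98 + 12126.14 = 43373.12

Total landed cost: USD 43373.12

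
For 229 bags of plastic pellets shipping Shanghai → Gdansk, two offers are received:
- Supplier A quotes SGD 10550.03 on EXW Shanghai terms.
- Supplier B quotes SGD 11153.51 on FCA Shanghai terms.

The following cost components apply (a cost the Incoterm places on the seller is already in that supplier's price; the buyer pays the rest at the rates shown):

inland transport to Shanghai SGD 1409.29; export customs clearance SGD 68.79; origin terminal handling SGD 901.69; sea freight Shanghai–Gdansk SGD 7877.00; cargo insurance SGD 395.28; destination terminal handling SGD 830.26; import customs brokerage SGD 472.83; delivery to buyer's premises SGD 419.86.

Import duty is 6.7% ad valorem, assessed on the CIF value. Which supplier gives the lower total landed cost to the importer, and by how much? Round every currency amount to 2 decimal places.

Supplier B is cheaper by SGD 933.20

Supplier A (EXW):
CIF value = EXW price + inland to port + export clearance + origin terminal + freight + insurance = 10550.03 + 1409.29 + 68.79 + 901.69 + 7877.00 + 395.28 = 21202.08
Import duty = 21202.08 × 6.7% = 1420.54
Buyer bears (A): 1409.29 + 68.79 + 901.69 + 7877.00 + 395.28 + 830.26 + 472.83 + 419.86 = 12375.00
Landed cost (A) = invoice 10550.03 + 12375.00 + duty 1420.54 = 24345.57
Supplier B (FCA):
CIF value = FCA price + origin terminal + freight + insurance = 11153.51 + 901.69 + 7877.00 + 395.28 = 20327.48
Import duty = 20327.48 × 6.7% = 1361.94
Buyer bears (B): 901.69 + 7877.00 + 395.28 + 830.26 + 472.83 + 419.86 = 10896.92
Landed cost (B) = invoice 11153.51 + 10896.92 + duty 1361.94 = 23412.37
Difference = |24345.57 − 23412.37| = 933.20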